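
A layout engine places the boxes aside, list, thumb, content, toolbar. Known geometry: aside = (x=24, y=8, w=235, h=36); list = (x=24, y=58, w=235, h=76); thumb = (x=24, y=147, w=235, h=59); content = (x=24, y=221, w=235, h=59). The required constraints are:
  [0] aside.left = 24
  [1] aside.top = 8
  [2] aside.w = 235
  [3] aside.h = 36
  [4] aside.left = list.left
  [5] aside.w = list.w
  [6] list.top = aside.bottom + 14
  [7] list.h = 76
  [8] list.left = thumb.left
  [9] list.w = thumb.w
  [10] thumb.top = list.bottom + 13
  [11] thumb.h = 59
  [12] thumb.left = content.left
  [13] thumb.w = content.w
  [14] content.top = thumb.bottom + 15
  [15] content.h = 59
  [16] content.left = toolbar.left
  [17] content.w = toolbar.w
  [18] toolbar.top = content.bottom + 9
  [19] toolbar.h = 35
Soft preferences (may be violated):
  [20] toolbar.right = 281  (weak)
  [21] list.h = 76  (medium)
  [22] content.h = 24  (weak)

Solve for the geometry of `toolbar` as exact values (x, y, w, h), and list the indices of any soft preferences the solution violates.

1. toolbar.x = 24  [content.left = toolbar.left]
2. toolbar.w = 235  [content.w = toolbar.w]
3. toolbar.y = 289  [toolbar.top = content.bottom + 9]
4. toolbar.h = 35  [toolbar.h = 35]

toolbar = (x=24, y=289, w=235, h=35)
violated soft preferences: 20, 22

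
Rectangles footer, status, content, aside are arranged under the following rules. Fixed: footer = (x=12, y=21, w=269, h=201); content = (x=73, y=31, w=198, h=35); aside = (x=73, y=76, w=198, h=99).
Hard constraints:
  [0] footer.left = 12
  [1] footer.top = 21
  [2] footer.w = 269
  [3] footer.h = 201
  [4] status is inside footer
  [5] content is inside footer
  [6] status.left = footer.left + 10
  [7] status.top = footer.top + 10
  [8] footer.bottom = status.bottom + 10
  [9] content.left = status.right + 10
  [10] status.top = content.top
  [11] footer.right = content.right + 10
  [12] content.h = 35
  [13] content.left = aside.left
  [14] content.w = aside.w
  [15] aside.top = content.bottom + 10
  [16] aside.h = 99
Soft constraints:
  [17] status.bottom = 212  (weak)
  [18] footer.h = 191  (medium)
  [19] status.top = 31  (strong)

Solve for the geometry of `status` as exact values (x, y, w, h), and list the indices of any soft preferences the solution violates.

1. status.x = 22  [status.left = footer.left + 10]
2. status.y = 31  [status.top = footer.top + 10]
3. status.h = 181  [footer.bottom = status.bottom + 10]
4. status.w = 41  [content.left = status.right + 10]

status = (x=22, y=31, w=41, h=181)
violated soft preferences: 18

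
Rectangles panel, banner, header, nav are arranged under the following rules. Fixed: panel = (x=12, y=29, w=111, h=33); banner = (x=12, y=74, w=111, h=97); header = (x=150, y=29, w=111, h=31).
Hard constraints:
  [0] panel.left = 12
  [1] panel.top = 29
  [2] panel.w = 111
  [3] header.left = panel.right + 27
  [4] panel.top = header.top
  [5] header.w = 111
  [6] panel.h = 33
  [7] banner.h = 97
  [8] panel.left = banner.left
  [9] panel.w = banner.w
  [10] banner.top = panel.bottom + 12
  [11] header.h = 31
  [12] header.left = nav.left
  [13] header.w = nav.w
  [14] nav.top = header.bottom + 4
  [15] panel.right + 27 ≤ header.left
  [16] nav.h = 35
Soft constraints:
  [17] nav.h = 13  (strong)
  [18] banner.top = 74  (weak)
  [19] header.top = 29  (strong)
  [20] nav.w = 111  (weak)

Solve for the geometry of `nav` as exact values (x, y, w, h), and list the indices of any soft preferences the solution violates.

1. nav.x = 150  [header.left = nav.left]
2. nav.w = 111  [header.w = nav.w]
3. nav.y = 64  [nav.top = header.bottom + 4]
4. nav.h = 35  [nav.h = 35]

nav = (x=150, y=64, w=111, h=35)
violated soft preferences: 17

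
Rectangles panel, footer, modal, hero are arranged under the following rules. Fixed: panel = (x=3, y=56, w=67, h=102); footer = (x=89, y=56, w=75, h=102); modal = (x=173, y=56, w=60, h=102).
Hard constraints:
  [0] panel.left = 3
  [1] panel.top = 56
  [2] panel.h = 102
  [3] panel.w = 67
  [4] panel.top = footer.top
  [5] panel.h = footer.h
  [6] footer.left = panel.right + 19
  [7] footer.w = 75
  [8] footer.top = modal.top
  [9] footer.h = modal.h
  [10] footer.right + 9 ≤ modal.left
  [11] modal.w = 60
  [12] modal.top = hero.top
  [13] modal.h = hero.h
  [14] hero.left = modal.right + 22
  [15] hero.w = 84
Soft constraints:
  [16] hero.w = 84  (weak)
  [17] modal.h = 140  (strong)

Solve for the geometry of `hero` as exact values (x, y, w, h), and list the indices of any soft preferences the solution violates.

hero = (x=255, y=56, w=84, h=102)
violated soft preferences: 17

1. hero.y = 56  [modal.top = hero.top]
2. hero.h = 102  [modal.h = hero.h]
3. hero.x = 255  [hero.left = modal.right + 22]
4. hero.w = 84  [hero.w = 84]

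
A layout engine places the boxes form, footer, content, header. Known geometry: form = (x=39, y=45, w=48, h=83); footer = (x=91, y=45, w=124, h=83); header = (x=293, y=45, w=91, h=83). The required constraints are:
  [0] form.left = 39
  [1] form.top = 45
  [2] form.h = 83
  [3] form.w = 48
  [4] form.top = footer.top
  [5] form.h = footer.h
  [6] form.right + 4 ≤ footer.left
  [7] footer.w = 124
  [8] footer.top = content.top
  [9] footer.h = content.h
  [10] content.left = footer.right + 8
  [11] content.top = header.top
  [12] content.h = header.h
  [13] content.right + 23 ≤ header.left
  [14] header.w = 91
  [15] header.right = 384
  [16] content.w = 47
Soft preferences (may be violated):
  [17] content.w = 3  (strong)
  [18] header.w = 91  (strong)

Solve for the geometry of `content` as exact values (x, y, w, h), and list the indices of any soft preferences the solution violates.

1. content.y = 45  [footer.top = content.top]
2. content.h = 83  [footer.h = content.h]
3. content.x = 223  [content.left = footer.right + 8]
4. content.w = 47  [content.w = 47]

content = (x=223, y=45, w=47, h=83)
violated soft preferences: 17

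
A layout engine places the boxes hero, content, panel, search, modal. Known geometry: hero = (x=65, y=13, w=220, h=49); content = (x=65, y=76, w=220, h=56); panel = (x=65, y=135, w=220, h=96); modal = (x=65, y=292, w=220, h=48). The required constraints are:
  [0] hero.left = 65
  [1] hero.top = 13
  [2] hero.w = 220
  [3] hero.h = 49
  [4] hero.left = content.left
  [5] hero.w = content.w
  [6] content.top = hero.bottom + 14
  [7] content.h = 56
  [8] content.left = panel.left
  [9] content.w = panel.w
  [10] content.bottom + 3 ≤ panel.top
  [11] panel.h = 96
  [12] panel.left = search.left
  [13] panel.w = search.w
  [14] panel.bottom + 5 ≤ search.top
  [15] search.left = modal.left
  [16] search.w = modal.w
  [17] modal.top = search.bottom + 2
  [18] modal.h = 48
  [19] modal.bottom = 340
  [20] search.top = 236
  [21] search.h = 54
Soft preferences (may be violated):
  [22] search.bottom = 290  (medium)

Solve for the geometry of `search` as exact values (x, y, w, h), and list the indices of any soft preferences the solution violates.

1. search.x = 65  [panel.left = search.left]
2. search.w = 220  [panel.w = search.w]
3. search.y = 236  [search.top = 236]
4. search.h = 54  [search.h = 54]

search = (x=65, y=236, w=220, h=54)
violated soft preferences: none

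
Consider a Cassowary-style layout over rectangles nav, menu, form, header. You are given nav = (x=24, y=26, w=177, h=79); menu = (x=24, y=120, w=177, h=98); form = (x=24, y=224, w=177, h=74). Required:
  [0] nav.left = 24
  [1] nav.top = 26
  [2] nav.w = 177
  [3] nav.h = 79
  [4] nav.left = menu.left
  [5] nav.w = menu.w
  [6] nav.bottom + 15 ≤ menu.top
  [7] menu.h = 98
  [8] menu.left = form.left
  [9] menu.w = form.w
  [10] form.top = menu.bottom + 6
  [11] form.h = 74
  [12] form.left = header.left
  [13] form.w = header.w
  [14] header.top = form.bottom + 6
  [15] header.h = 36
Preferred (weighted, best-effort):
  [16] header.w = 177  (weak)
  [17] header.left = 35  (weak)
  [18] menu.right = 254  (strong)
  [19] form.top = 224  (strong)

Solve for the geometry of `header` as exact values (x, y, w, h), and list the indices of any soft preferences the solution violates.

header = (x=24, y=304, w=177, h=36)
violated soft preferences: 17, 18

1. header.x = 24  [form.left = header.left]
2. header.w = 177  [form.w = header.w]
3. header.y = 304  [header.top = form.bottom + 6]
4. header.h = 36  [header.h = 36]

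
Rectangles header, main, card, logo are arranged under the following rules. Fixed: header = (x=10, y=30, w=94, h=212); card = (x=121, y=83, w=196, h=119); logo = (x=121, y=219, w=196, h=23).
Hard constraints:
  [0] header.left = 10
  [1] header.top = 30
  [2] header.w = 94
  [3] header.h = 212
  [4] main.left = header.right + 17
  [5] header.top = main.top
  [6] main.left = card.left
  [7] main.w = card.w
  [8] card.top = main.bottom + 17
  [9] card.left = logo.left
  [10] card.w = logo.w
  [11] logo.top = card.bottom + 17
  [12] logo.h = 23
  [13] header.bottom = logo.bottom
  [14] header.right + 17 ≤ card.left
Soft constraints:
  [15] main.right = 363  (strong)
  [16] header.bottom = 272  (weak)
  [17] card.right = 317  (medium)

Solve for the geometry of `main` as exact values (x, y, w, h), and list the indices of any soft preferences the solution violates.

1. main.x = 121  [main.left = header.right + 17]
2. main.y = 30  [header.top = main.top]
3. main.w = 196  [main.w = card.w]
4. main.h = 36  [card.top = main.bottom + 17]

main = (x=121, y=30, w=196, h=36)
violated soft preferences: 15, 16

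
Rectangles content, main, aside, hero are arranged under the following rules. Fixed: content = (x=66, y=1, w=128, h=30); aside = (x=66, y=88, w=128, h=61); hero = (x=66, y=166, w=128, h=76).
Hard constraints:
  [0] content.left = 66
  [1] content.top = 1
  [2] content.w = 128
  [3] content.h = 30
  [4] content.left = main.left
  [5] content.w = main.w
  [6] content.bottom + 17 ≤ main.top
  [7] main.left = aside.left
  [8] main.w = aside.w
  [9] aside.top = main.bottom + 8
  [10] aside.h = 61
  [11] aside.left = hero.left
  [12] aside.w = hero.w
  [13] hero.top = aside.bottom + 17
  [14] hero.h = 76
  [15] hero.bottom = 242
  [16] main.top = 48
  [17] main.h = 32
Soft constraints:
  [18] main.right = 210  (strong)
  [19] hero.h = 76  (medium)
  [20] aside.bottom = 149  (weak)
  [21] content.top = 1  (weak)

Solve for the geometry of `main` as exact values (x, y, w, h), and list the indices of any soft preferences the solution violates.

main = (x=66, y=48, w=128, h=32)
violated soft preferences: 18

1. main.x = 66  [content.left = main.left]
2. main.w = 128  [content.w = main.w]
3. main.y = 48  [main.top = 48]
4. main.h = 32  [main.h = 32]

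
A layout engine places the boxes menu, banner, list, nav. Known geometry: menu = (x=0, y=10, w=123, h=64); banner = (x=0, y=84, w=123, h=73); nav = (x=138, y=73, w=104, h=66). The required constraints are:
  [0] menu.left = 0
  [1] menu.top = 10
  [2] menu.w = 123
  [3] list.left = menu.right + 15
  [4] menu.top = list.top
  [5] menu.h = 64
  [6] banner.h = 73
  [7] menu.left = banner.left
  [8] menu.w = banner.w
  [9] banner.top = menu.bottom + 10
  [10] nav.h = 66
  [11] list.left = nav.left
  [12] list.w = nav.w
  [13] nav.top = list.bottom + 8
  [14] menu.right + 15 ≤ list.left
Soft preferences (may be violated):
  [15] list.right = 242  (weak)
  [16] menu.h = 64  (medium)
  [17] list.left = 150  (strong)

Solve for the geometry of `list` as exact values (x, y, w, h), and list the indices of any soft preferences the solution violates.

list = (x=138, y=10, w=104, h=55)
violated soft preferences: 17

1. list.x = 138  [list.left = menu.right + 15]
2. list.y = 10  [menu.top = list.top]
3. list.w = 104  [list.w = nav.w]
4. list.h = 55  [nav.top = list.bottom + 8]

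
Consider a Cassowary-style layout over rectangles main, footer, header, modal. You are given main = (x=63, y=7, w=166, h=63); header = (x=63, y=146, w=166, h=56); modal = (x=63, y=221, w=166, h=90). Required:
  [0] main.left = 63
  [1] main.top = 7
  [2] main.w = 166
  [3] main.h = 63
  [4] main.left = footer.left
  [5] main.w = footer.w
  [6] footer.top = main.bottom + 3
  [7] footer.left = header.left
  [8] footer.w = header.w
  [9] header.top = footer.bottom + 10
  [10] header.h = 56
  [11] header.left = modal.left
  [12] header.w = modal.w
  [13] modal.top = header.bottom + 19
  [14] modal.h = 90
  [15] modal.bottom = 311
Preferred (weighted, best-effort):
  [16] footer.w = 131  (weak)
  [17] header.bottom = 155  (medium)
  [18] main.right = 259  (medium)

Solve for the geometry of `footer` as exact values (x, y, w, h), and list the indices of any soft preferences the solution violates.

footer = (x=63, y=73, w=166, h=63)
violated soft preferences: 16, 17, 18

1. footer.x = 63  [main.left = footer.left]
2. footer.w = 166  [main.w = footer.w]
3. footer.y = 73  [footer.top = main.bottom + 3]
4. footer.h = 63  [header.top = footer.bottom + 10]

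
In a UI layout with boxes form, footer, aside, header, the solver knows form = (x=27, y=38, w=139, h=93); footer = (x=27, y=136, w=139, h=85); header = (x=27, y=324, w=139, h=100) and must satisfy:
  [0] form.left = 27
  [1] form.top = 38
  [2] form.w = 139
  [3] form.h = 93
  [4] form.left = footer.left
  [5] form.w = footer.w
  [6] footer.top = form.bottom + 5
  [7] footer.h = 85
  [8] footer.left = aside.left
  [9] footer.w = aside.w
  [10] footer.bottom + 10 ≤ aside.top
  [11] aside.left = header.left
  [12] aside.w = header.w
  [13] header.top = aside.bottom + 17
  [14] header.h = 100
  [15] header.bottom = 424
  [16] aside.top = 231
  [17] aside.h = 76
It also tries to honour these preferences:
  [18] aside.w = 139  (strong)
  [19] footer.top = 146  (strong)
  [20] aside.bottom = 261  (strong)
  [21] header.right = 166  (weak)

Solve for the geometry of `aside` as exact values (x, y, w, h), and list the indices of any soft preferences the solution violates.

aside = (x=27, y=231, w=139, h=76)
violated soft preferences: 19, 20

1. aside.x = 27  [footer.left = aside.left]
2. aside.w = 139  [footer.w = aside.w]
3. aside.y = 231  [aside.top = 231]
4. aside.h = 76  [aside.h = 76]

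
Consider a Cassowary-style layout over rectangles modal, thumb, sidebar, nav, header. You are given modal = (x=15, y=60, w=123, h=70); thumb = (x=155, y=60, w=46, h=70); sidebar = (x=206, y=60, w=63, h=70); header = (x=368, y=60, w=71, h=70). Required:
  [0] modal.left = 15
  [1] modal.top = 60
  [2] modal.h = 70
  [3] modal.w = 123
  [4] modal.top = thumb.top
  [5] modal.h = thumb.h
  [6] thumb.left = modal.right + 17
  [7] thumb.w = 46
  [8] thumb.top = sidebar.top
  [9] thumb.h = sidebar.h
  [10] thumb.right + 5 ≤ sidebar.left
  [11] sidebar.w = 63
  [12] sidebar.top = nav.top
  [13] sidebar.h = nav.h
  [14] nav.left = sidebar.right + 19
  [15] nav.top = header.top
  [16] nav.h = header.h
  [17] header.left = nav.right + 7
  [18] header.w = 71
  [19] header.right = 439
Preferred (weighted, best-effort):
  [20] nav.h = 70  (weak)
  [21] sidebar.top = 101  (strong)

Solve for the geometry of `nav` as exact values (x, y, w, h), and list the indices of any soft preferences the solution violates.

nav = (x=288, y=60, w=73, h=70)
violated soft preferences: 21

1. nav.y = 60  [sidebar.top = nav.top]
2. nav.h = 70  [sidebar.h = nav.h]
3. nav.x = 288  [nav.left = sidebar.right + 19]
4. nav.w = 73  [header.left = nav.right + 7]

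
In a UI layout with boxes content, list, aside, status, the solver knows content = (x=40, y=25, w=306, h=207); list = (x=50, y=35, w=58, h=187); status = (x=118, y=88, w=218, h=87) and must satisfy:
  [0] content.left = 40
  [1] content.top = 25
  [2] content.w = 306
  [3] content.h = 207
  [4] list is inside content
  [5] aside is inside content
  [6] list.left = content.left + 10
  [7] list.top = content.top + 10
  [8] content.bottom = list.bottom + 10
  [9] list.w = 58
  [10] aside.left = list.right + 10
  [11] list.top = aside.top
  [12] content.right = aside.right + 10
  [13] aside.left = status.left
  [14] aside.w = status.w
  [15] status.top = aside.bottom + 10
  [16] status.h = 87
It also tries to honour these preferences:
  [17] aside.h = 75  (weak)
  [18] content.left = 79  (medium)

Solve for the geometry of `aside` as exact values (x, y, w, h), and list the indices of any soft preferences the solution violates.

aside = (x=118, y=35, w=218, h=43)
violated soft preferences: 17, 18

1. aside.x = 118  [aside.left = list.right + 10]
2. aside.y = 35  [list.top = aside.top]
3. aside.w = 218  [content.right = aside.right + 10]
4. aside.h = 43  [status.top = aside.bottom + 10]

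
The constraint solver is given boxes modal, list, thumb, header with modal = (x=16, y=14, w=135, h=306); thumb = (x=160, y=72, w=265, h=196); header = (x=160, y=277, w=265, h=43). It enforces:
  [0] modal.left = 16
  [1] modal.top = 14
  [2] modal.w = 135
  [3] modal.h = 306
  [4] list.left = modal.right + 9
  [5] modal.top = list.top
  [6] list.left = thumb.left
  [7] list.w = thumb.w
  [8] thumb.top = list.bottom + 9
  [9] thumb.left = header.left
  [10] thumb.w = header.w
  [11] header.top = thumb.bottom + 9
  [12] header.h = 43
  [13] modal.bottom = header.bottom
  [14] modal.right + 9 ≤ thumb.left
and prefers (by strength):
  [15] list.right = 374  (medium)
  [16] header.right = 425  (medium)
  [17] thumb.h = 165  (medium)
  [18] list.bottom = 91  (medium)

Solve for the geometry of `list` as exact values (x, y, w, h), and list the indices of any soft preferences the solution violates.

list = (x=160, y=14, w=265, h=49)
violated soft preferences: 15, 17, 18

1. list.x = 160  [list.left = modal.right + 9]
2. list.y = 14  [modal.top = list.top]
3. list.w = 265  [list.w = thumb.w]
4. list.h = 49  [thumb.top = list.bottom + 9]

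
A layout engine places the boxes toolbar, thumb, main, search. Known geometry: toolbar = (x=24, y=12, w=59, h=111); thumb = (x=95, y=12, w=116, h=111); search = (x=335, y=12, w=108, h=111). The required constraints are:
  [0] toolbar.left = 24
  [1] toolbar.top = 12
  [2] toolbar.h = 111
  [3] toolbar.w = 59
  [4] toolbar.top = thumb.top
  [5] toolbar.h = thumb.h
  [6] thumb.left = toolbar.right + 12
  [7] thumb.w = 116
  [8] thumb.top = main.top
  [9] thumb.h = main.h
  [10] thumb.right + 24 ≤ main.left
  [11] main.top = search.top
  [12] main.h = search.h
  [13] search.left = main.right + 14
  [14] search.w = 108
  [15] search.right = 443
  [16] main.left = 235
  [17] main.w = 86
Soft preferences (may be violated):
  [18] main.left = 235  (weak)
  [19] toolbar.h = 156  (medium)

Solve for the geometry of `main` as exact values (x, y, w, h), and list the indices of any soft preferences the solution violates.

1. main.y = 12  [thumb.top = main.top]
2. main.h = 111  [thumb.h = main.h]
3. main.x = 235  [main.left = 235]
4. main.w = 86  [main.w = 86]

main = (x=235, y=12, w=86, h=111)
violated soft preferences: 19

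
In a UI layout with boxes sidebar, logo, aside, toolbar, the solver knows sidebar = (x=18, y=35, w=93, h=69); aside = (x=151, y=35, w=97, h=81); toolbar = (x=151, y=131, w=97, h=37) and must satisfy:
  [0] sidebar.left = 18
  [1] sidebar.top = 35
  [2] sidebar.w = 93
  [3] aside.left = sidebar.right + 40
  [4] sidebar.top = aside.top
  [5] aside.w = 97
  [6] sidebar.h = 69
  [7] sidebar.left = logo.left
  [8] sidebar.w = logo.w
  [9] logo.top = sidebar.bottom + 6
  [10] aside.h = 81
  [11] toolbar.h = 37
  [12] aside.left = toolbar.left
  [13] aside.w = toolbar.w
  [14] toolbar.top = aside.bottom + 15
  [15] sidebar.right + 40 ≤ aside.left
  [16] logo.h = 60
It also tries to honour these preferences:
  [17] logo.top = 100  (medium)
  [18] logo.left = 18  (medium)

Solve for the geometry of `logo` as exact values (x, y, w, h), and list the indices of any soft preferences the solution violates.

1. logo.x = 18  [sidebar.left = logo.left]
2. logo.w = 93  [sidebar.w = logo.w]
3. logo.y = 110  [logo.top = sidebar.bottom + 6]
4. logo.h = 60  [logo.h = 60]

logo = (x=18, y=110, w=93, h=60)
violated soft preferences: 17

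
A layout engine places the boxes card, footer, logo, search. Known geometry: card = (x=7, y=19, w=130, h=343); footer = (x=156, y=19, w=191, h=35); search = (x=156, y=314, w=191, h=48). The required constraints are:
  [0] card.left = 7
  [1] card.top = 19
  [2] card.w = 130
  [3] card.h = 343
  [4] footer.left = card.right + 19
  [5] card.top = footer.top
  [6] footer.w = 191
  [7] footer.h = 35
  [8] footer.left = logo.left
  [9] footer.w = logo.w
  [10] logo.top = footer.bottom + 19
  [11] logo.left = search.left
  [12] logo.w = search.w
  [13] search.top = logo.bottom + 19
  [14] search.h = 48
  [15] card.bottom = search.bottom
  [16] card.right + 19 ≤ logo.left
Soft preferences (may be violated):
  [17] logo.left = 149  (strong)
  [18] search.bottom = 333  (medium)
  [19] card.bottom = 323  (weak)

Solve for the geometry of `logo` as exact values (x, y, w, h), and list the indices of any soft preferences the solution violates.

logo = (x=156, y=73, w=191, h=222)
violated soft preferences: 17, 18, 19

1. logo.x = 156  [footer.left = logo.left]
2. logo.w = 191  [footer.w = logo.w]
3. logo.y = 73  [logo.top = footer.bottom + 19]
4. logo.h = 222  [search.top = logo.bottom + 19]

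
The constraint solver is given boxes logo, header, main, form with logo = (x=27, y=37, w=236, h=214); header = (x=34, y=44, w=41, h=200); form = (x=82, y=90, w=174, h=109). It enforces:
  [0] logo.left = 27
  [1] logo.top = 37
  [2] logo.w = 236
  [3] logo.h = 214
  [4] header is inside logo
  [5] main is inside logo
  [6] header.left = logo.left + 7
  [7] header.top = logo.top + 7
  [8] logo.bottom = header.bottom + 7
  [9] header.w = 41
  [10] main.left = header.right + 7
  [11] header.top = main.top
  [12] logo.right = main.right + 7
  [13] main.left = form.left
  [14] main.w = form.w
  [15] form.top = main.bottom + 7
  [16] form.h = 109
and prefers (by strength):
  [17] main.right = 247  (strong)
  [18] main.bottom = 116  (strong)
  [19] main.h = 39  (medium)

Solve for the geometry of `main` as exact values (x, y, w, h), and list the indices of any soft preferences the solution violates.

1. main.x = 82  [main.left = header.right + 7]
2. main.y = 44  [header.top = main.top]
3. main.w = 174  [logo.right = main.right + 7]
4. main.h = 39  [form.top = main.bottom + 7]

main = (x=82, y=44, w=174, h=39)
violated soft preferences: 17, 18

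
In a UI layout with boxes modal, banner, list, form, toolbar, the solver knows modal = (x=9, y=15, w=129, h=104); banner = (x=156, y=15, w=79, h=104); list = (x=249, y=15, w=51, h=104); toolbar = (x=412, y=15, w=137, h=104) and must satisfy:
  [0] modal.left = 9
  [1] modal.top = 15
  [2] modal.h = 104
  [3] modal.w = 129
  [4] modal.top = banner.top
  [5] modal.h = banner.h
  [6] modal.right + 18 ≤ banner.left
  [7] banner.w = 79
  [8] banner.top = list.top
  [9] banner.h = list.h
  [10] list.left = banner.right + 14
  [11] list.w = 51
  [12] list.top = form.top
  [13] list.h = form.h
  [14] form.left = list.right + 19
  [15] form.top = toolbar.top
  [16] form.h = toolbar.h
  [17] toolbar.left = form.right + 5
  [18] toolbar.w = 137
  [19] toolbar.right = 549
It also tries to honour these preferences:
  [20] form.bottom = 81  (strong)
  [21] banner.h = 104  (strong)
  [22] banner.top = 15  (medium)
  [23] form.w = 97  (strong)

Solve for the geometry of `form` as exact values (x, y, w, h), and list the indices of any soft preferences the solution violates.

form = (x=319, y=15, w=88, h=104)
violated soft preferences: 20, 23

1. form.y = 15  [list.top = form.top]
2. form.h = 104  [list.h = form.h]
3. form.x = 319  [form.left = list.right + 19]
4. form.w = 88  [toolbar.left = form.right + 5]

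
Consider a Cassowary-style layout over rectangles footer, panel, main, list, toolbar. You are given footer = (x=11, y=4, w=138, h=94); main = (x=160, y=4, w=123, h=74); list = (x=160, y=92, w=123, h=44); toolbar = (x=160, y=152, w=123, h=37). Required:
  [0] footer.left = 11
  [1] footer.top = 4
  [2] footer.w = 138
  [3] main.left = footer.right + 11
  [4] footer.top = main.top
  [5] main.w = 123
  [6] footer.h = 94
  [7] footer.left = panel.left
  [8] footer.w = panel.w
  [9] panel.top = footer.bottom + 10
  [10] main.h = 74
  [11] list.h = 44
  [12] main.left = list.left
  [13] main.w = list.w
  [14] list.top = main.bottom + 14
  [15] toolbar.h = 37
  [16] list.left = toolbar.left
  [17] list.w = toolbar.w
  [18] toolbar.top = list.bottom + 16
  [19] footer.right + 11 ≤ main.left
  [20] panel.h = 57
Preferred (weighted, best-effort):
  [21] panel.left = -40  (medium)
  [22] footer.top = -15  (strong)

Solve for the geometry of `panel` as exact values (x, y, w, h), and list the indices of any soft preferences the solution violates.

1. panel.x = 11  [footer.left = panel.left]
2. panel.w = 138  [footer.w = panel.w]
3. panel.y = 108  [panel.top = footer.bottom + 10]
4. panel.h = 57  [panel.h = 57]

panel = (x=11, y=108, w=138, h=57)
violated soft preferences: 21, 22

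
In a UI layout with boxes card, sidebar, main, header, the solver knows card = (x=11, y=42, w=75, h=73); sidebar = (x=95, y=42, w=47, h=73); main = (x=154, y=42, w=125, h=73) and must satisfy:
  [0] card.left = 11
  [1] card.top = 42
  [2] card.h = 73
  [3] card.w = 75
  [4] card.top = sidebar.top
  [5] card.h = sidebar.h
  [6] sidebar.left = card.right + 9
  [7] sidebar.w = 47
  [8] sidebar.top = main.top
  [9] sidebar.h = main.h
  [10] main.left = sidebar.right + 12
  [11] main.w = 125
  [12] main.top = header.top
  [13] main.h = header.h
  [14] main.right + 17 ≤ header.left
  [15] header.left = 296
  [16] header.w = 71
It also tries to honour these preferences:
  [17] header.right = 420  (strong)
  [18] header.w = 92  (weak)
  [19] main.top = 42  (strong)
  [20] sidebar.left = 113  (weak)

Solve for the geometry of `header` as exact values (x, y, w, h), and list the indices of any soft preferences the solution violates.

1. header.y = 42  [main.top = header.top]
2. header.h = 73  [main.h = header.h]
3. header.x = 296  [header.left = 296]
4. header.w = 71  [header.w = 71]

header = (x=296, y=42, w=71, h=73)
violated soft preferences: 17, 18, 20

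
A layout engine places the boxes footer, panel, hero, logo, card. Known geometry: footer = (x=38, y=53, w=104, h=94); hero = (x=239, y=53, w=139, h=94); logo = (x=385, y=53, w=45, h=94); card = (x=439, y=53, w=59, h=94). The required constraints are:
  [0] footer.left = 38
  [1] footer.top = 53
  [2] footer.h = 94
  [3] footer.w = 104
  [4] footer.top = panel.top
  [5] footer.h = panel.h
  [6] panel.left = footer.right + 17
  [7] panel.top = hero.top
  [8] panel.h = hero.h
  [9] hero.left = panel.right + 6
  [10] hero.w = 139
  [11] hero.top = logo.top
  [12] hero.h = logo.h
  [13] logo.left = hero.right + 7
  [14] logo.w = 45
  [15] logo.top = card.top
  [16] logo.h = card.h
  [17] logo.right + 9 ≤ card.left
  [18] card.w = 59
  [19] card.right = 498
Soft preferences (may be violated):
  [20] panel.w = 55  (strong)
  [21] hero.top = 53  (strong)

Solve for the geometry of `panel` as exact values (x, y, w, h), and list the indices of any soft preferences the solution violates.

panel = (x=159, y=53, w=74, h=94)
violated soft preferences: 20

1. panel.y = 53  [footer.top = panel.top]
2. panel.h = 94  [footer.h = panel.h]
3. panel.x = 159  [panel.left = footer.right + 17]
4. panel.w = 74  [hero.left = panel.right + 6]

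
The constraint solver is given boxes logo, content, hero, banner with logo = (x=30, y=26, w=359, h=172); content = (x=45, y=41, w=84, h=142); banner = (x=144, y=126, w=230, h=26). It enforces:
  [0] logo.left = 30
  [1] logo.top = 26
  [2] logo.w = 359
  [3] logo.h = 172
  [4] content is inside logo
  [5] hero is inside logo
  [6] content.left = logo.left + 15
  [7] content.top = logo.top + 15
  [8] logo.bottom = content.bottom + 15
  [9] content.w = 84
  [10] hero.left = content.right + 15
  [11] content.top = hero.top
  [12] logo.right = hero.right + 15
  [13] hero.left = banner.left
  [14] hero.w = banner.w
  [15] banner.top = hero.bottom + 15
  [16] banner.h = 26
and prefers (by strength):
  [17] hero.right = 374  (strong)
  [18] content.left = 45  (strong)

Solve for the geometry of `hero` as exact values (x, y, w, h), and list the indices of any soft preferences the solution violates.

1. hero.x = 144  [hero.left = content.right + 15]
2. hero.y = 41  [content.top = hero.top]
3. hero.w = 230  [logo.right = hero.right + 15]
4. hero.h = 70  [banner.top = hero.bottom + 15]

hero = (x=144, y=41, w=230, h=70)
violated soft preferences: none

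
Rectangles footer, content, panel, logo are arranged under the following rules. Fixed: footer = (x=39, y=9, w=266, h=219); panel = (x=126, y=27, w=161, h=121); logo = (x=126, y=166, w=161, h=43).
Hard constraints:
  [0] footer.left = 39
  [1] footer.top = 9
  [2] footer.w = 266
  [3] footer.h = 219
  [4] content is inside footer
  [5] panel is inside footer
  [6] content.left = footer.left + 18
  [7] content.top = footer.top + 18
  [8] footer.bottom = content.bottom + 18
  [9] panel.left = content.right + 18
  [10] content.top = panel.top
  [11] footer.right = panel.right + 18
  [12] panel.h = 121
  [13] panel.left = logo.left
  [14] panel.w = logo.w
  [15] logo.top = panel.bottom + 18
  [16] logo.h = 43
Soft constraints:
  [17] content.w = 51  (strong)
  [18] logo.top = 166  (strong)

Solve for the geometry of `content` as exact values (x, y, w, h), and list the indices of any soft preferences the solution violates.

1. content.x = 57  [content.left = footer.left + 18]
2. content.y = 27  [content.top = footer.top + 18]
3. content.h = 183  [footer.bottom = content.bottom + 18]
4. content.w = 51  [panel.left = content.right + 18]

content = (x=57, y=27, w=51, h=183)
violated soft preferences: none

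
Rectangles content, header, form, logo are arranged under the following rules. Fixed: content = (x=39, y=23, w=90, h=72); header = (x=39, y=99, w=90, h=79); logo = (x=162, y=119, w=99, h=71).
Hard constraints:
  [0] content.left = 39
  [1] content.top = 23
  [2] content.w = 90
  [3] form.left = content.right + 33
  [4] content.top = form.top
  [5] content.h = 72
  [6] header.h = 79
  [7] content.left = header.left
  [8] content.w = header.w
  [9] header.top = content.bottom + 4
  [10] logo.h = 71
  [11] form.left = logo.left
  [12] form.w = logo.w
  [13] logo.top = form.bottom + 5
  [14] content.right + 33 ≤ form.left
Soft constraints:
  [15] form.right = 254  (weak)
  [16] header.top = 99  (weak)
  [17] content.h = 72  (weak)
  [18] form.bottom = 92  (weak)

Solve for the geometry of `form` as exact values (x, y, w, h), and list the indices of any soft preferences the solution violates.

form = (x=162, y=23, w=99, h=91)
violated soft preferences: 15, 18

1. form.x = 162  [form.left = content.right + 33]
2. form.y = 23  [content.top = form.top]
3. form.w = 99  [form.w = logo.w]
4. form.h = 91  [logo.top = form.bottom + 5]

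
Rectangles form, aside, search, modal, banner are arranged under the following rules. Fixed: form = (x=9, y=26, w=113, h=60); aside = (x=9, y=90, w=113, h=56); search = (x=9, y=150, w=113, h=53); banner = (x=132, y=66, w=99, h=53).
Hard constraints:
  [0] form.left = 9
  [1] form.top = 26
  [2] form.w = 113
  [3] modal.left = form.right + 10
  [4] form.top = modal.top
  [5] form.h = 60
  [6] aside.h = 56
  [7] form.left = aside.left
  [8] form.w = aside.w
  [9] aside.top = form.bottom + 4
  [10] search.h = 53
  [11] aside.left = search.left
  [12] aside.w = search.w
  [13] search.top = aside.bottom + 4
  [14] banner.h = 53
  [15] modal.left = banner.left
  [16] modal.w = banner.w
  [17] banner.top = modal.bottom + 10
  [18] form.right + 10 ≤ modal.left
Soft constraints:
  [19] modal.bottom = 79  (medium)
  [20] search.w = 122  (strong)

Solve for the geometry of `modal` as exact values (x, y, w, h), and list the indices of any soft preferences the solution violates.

1. modal.x = 132  [modal.left = form.right + 10]
2. modal.y = 26  [form.top = modal.top]
3. modal.w = 99  [modal.w = banner.w]
4. modal.h = 30  [banner.top = modal.bottom + 10]

modal = (x=132, y=26, w=99, h=30)
violated soft preferences: 19, 20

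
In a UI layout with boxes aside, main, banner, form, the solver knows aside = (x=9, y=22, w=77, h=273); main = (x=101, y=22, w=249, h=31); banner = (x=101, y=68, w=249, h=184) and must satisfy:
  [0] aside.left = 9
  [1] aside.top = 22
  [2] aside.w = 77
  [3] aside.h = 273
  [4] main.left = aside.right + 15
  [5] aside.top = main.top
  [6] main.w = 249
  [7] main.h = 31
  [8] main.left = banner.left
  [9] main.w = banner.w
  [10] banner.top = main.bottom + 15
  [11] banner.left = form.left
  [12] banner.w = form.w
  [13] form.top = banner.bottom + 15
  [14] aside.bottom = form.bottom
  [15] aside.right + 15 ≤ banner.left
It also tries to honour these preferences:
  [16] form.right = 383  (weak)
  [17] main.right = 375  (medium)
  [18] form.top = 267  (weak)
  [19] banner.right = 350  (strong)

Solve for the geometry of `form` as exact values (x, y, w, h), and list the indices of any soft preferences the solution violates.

form = (x=101, y=267, w=249, h=28)
violated soft preferences: 16, 17

1. form.x = 101  [banner.left = form.left]
2. form.w = 249  [banner.w = form.w]
3. form.y = 267  [form.top = banner.bottom + 15]
4. form.h = 28  [aside.bottom = form.bottom]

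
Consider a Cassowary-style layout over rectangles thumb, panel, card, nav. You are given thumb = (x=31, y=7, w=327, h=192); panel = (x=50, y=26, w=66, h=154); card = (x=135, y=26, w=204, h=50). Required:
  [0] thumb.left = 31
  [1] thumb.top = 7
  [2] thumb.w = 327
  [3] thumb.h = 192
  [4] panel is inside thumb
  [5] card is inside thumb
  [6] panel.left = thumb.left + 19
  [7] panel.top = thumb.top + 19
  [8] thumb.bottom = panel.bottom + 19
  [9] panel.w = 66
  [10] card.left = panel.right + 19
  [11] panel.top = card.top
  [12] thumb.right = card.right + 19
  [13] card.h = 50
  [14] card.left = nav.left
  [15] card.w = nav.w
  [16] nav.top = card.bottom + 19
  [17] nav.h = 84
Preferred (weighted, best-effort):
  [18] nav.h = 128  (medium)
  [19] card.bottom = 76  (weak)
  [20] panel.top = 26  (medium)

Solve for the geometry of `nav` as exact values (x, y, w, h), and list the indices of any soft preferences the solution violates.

nav = (x=135, y=95, w=204, h=84)
violated soft preferences: 18

1. nav.x = 135  [card.left = nav.left]
2. nav.w = 204  [card.w = nav.w]
3. nav.y = 95  [nav.top = card.bottom + 19]
4. nav.h = 84  [nav.h = 84]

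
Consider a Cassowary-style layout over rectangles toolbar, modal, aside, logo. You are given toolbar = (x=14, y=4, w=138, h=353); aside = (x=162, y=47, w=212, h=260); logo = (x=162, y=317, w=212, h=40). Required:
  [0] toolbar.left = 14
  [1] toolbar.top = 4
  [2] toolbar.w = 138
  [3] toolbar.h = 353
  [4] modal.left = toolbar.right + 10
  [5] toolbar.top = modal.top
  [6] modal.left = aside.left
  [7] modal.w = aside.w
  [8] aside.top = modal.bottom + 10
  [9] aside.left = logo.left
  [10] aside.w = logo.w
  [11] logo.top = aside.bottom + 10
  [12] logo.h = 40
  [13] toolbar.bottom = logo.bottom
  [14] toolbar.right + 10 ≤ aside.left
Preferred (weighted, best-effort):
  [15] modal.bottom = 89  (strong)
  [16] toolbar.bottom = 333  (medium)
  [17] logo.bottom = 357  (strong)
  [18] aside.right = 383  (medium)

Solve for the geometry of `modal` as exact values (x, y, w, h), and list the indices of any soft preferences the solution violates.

1. modal.x = 162  [modal.left = toolbar.right + 10]
2. modal.y = 4  [toolbar.top = modal.top]
3. modal.w = 212  [modal.w = aside.w]
4. modal.h = 33  [aside.top = modal.bottom + 10]

modal = (x=162, y=4, w=212, h=33)
violated soft preferences: 15, 16, 18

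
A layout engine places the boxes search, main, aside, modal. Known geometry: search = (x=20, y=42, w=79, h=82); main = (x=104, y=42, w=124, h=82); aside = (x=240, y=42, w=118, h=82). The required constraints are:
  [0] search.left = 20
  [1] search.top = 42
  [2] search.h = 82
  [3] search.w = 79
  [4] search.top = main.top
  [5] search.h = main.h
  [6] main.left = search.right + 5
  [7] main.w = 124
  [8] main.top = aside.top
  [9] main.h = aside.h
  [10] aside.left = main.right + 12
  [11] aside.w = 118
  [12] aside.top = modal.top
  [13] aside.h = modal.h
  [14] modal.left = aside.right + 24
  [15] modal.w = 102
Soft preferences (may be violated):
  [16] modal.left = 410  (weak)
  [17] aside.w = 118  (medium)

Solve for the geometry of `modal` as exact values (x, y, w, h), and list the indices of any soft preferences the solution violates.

1. modal.y = 42  [aside.top = modal.top]
2. modal.h = 82  [aside.h = modal.h]
3. modal.x = 382  [modal.left = aside.right + 24]
4. modal.w = 102  [modal.w = 102]

modal = (x=382, y=42, w=102, h=82)
violated soft preferences: 16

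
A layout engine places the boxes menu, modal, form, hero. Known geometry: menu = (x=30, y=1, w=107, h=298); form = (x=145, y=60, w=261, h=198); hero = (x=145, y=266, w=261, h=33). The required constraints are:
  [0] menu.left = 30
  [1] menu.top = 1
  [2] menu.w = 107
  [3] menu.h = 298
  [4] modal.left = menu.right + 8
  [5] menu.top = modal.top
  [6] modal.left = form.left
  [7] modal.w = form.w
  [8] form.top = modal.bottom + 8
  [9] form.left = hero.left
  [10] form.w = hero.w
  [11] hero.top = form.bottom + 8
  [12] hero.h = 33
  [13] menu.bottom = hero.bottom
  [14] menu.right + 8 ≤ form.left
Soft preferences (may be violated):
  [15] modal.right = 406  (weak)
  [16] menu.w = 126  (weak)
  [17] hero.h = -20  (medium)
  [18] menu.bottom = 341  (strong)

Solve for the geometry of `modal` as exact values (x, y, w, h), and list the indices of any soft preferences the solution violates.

modal = (x=145, y=1, w=261, h=51)
violated soft preferences: 16, 17, 18

1. modal.x = 145  [modal.left = menu.right + 8]
2. modal.y = 1  [menu.top = modal.top]
3. modal.w = 261  [modal.w = form.w]
4. modal.h = 51  [form.top = modal.bottom + 8]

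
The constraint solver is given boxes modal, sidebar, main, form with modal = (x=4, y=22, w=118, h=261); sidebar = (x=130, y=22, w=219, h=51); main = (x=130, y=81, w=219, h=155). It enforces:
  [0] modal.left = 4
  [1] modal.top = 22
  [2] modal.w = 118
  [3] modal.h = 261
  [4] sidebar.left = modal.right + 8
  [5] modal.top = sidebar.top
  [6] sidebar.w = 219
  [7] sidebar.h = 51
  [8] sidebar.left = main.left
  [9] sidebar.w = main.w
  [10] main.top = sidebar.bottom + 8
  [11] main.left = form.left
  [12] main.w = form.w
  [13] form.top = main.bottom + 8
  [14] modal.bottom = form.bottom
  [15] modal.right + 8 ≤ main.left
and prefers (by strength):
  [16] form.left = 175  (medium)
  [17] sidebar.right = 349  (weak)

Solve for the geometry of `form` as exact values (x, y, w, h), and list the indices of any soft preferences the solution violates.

form = (x=130, y=244, w=219, h=39)
violated soft preferences: 16

1. form.x = 130  [main.left = form.left]
2. form.w = 219  [main.w = form.w]
3. form.y = 244  [form.top = main.bottom + 8]
4. form.h = 39  [modal.bottom = form.bottom]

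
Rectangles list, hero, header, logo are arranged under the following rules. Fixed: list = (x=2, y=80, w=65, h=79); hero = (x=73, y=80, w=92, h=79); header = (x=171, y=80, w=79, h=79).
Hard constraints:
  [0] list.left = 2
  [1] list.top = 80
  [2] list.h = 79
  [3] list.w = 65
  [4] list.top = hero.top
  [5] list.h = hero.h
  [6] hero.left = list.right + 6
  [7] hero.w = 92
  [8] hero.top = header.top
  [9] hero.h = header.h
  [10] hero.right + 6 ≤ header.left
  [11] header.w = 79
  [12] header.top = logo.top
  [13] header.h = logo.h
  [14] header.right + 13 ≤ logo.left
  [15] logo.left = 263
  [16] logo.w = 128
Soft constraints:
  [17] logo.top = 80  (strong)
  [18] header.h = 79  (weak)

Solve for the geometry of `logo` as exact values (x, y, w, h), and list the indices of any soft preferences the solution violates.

1. logo.y = 80  [header.top = logo.top]
2. logo.h = 79  [header.h = logo.h]
3. logo.x = 263  [logo.left = 263]
4. logo.w = 128  [logo.w = 128]

logo = (x=263, y=80, w=128, h=79)
violated soft preferences: none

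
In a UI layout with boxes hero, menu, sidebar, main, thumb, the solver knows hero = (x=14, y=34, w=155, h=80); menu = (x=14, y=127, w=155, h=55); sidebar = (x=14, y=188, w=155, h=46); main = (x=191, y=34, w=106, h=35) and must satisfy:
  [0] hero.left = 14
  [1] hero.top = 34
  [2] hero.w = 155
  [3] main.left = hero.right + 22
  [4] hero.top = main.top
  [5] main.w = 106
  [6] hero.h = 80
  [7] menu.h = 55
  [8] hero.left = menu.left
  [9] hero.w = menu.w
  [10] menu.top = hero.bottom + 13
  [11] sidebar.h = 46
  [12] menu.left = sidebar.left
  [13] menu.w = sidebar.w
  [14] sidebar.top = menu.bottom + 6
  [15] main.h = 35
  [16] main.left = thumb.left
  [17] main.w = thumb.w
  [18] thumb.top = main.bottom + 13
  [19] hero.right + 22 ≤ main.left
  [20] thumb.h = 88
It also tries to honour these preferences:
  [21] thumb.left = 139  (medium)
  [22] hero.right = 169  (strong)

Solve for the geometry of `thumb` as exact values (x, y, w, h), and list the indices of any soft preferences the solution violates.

thumb = (x=191, y=82, w=106, h=88)
violated soft preferences: 21

1. thumb.x = 191  [main.left = thumb.left]
2. thumb.w = 106  [main.w = thumb.w]
3. thumb.y = 82  [thumb.top = main.bottom + 13]
4. thumb.h = 88  [thumb.h = 88]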